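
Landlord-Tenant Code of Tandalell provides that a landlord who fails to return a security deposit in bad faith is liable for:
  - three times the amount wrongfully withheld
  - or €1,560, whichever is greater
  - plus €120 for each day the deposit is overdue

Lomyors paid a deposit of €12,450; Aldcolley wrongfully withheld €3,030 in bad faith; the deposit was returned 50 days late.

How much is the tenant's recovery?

€15,090

Trebled: 3 × €3,030 = €9,090
Minimum €1,560: €9,090 meets the minimum, no increase.
Late-return penalty: 50 × €120 = €6,000
Damages plus late penalty: €9,090 + €6,000 = €15,090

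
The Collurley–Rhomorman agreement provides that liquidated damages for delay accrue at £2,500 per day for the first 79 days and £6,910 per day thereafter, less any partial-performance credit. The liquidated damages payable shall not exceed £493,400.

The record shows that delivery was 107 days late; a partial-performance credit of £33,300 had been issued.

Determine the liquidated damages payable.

First 79 days: 79 × £2,500 = £197,500
Remaining days: (107 − 79) × £6,910 = £193,480
Accrued per-day damages: £197,500 + £193,480 = £390,980
Less partial-performance credit: £390,980 − £33,300 = £357,680
Cap at £493,400: £357,680 is within the cap, no reduction.

£357,680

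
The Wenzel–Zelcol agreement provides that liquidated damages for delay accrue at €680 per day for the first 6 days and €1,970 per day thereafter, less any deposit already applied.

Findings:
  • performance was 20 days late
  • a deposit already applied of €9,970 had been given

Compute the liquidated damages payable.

€21,690

First 6 days: 6 × €680 = €4,080
Remaining days: (20 − 6) × €1,970 = €27,580
Accrued per-day damages: €4,080 + €27,580 = €31,660
Less deposit already applied: €31,660 − €9,970 = €21,690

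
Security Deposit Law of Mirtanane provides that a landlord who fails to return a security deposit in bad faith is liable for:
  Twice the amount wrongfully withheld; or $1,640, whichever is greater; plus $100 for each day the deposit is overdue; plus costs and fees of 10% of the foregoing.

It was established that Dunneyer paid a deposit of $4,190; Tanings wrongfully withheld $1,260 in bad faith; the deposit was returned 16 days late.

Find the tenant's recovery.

Doubled: 2 × $1,260 = $2,520
Minimum $1,640: $2,520 meets the minimum, no increase.
Late-return penalty: 16 × $100 = $1,600
Damages plus late penalty: $2,520 + $1,600 = $4,120
Costs and fees: 10% of $4,120 = $412
Total recovery: $4,120 + $412 = $4,532

$4,532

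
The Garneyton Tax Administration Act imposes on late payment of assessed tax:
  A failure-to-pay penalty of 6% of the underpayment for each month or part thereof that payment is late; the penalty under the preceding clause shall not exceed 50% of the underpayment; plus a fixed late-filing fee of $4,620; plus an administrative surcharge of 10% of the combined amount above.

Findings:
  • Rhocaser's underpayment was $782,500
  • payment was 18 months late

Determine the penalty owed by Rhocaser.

Penalty: $435,457

Accrued rate: 6% × 18 = 108%, capped at 50% → 50%
Failure-to-pay penalty: 50% of $782,500 = $391,250
Penalty before surcharge: $391,250 + $4,620 = $395,870
Administrative surcharge: 10% of $395,870 = $39,587
Total penalty: $395,870 + $39,587 = $435,457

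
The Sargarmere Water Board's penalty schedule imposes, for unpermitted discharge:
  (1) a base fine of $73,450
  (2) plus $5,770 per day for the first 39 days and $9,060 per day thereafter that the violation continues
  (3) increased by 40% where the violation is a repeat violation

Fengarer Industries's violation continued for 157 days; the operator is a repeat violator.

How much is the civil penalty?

$1,914,584

First 39 days: 39 × $5,770 = $225,030
Remaining days: (157 − 39) × $9,060 = $1,069,080
Per-day component: $225,030 + $1,069,080 = $1,294,110
Base plus per-day: $73,450 + $1,294,110 = $1,367,560
Enhancement: 40% of $1,367,560 = $547,024
Enhanced fine: $1,367,560 + $547,024 = $1,914,584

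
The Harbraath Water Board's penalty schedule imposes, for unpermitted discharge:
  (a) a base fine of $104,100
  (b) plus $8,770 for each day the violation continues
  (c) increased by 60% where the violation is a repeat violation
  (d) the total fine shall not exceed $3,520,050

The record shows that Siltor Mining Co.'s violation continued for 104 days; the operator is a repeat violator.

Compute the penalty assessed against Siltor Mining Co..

$1,625,888

Per-day component: 104 × $8,770 = $912,080
Base plus per-day: $104,100 + $912,080 = $1,016,180
Enhancement: 60% of $1,016,180 = $609,708
Enhanced fine: $1,016,180 + $609,708 = $1,625,888
Cap at $3,520,050: $1,625,888 is within the cap, no reduction.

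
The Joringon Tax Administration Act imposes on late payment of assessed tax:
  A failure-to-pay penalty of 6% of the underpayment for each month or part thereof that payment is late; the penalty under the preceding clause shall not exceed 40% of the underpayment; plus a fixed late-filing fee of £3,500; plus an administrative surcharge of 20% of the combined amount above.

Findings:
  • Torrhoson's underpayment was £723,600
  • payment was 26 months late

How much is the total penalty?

£351,528

Accrued rate: 6% × 26 = 156%, capped at 40% → 40%
Failure-to-pay penalty: 40% of £723,600 = £289,440
Penalty before surcharge: £289,440 + £3,500 = £292,940
Administrative surcharge: 20% of £292,940 = £58,588
Total penalty: £292,940 + £58,588 = £351,528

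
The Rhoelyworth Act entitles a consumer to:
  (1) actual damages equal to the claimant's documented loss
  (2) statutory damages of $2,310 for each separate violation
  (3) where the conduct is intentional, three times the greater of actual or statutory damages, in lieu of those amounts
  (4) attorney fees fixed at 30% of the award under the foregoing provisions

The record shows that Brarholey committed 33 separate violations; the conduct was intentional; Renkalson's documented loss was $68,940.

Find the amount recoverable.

$297,297

Statutory damages: 33 × $2,310 = $76,230
Greater of actual damages ($68,940) or statutory damages ($76,230): $76,230
Trebled: 3 × $76,230 = $228,690
Attorney fees: 30% of $228,690 = $68,607
Total recovery: $228,690 + $68,607 = $297,297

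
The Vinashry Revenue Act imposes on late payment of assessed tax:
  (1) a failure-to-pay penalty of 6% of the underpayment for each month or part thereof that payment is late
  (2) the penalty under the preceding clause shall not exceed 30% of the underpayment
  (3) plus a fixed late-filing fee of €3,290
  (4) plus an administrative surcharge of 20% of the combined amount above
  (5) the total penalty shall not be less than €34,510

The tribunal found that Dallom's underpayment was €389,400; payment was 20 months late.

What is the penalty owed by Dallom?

€144,132

Accrued rate: 6% × 20 = 120%, capped at 30% → 30%
Failure-to-pay penalty: 30% of €389,400 = €116,820
Penalty before surcharge: €116,820 + €3,290 = €120,110
Administrative surcharge: 20% of €120,110 = €24,022
Total penalty: €120,110 + €24,022 = €144,132
Minimum €34,510: €144,132 meets the minimum, no increase.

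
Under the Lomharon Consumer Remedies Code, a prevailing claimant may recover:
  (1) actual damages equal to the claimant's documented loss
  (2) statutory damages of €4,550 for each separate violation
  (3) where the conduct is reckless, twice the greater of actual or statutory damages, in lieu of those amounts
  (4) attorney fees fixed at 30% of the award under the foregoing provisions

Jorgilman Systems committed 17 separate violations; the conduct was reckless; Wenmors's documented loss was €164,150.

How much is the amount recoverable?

€426,790

Statutory damages: 17 × €4,550 = €77,350
Greater of actual damages (€164,150) or statutory damages (€77,350): €164,150
Doubled: 2 × €164,150 = €328,300
Attorney fees: 30% of €328,300 = €98,490
Total recovery: €328,300 + €98,490 = €426,790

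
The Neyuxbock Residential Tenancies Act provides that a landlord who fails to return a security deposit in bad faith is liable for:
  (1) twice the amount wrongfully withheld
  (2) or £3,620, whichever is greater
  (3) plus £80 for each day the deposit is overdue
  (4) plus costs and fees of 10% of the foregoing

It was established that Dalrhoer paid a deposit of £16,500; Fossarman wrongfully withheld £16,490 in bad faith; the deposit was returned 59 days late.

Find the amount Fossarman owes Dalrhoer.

£41,470

Doubled: 2 × £16,490 = £32,980
Minimum £3,620: £32,980 meets the minimum, no increase.
Late-return penalty: 59 × £80 = £4,720
Damages plus late penalty: £32,980 + £4,720 = £37,700
Costs and fees: 10% of £37,700 = £3,770
Total recovery: £37,700 + £3,770 = £41,470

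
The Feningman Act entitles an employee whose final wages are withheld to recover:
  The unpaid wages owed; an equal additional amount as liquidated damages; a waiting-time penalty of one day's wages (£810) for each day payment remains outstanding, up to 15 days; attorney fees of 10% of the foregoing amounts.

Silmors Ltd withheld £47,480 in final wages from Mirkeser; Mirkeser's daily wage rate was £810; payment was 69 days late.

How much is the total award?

£117,821

Liquidated damages (equal amount): £47,480
Penalty days: min(69, 15) = 15
Waiting-time penalty: 15 × £810 = £12,150
Subtotal: £47,480 + £47,480 + £12,150 = £107,110
Attorney fees: 10% of £107,110 = £10,711
Total award: £107,110 + £10,711 = £117,821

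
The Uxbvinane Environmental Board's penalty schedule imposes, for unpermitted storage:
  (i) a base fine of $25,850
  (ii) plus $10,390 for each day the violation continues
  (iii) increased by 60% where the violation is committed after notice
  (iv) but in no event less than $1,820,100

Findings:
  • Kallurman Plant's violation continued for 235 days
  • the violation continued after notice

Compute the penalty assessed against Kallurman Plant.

Civil penalty: $3,948,000

Per-day component: 235 × $10,390 = $2,441,650
Base plus per-day: $25,850 + $2,441,650 = $2,467,500
Enhancement: 60% of $2,467,500 = $1,480,500
Enhanced fine: $2,467,500 + $1,480,500 = $3,948,000
Minimum $1,820,100: $3,948,000 meets the minimum, no increase.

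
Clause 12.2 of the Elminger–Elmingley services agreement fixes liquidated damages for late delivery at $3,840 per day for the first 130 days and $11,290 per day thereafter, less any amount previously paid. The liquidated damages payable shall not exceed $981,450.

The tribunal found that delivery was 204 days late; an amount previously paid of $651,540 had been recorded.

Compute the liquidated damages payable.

First 130 days: 130 × $3,840 = $499,200
Remaining days: (204 − 130) × $11,290 = $835,460
Accrued per-day damages: $499,200 + $835,460 = $1,334,660
Less amount previously paid: $1,334,660 − $651,540 = $683,120
Cap at $981,450: $683,120 is within the cap, no reduction.

$683,120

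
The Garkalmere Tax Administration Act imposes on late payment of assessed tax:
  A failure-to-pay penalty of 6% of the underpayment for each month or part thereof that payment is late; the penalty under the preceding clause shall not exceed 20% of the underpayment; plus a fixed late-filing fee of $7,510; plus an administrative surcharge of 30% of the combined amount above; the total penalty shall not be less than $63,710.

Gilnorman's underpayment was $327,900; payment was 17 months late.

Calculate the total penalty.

Penalty: $95,017

Accrued rate: 6% × 17 = 102%, capped at 20% → 20%
Failure-to-pay penalty: 20% of $327,900 = $65,580
Penalty before surcharge: $65,580 + $7,510 = $73,090
Administrative surcharge: 30% of $73,090 = $21,927
Total penalty: $73,090 + $21,927 = $95,017
Minimum $63,710: $95,017 meets the minimum, no increase.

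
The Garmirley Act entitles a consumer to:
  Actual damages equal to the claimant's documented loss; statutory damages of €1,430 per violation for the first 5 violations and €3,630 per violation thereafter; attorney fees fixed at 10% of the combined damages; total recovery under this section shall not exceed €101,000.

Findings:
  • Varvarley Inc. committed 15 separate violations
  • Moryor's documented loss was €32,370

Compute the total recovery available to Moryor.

First 5 violations: 5 × €1,430 = €7,150
Remaining violations: (15 − 5) × €3,630 = €36,300
Statutory damages: €7,150 + €36,300 = €43,450
Combined damages: €32,370 + €43,450 = €75,820
Attorney fees: 10% of €75,820 = €7,582
Total before cap: €75,820 + €7,582 = €83,402
Cap at €101,000: €83,402 is within the cap, no reduction.

€83,402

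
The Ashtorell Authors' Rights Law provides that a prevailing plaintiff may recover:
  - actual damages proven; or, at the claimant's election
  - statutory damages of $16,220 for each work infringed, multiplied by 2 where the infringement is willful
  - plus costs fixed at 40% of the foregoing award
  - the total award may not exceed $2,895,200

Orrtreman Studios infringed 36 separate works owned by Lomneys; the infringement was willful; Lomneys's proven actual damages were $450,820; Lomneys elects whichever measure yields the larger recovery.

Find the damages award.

Statutory damages: 36 × $16,220 = $583,920
Doubled: 2 × $583,920 = $1,167,840
Greater of actual damages ($450,820) or enhanced statutory damages ($1,167,840): $1,167,840
Costs: 40% of $1,167,840 = $467,136
Award plus costs: $1,167,840 + $467,136 = $1,634,976
Cap at $2,895,200: $1,634,976 is within the cap, no reduction.

$1,634,976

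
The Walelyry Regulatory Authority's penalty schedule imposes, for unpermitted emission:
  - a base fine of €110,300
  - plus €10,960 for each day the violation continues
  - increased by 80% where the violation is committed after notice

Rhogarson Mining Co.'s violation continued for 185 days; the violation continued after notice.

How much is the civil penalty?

Per-day component: 185 × €10,960 = €2,027,600
Base plus per-day: €110,300 + €2,027,600 = €2,137,900
Enhancement: 80% of €2,137,900 = €1,710,320
Enhanced fine: €2,137,900 + €1,710,320 = €3,848,220

€3,848,220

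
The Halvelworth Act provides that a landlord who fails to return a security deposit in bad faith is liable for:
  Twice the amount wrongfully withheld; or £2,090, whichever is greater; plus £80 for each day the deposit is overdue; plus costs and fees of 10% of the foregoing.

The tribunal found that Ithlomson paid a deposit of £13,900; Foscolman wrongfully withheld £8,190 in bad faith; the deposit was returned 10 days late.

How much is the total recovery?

£18,898

Doubled: 2 × £8,190 = £16,380
Minimum £2,090: £16,380 meets the minimum, no increase.
Late-return penalty: 10 × £80 = £800
Damages plus late penalty: £16,380 + £800 = £17,180
Costs and fees: 10% of £17,180 = £1,718
Total recovery: £17,180 + £1,718 = £18,898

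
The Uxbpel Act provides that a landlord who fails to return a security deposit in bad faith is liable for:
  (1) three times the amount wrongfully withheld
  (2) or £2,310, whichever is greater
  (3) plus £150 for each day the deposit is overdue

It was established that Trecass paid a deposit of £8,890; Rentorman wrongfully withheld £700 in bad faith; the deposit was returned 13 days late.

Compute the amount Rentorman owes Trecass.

Trebled: 3 × £700 = £2,100
Minimum £2,310: £2,100 is below the minimum → £2,310
Late-return penalty: 13 × £150 = £1,950
Damages plus late penalty: £2,310 + £1,950 = £4,260

£4,260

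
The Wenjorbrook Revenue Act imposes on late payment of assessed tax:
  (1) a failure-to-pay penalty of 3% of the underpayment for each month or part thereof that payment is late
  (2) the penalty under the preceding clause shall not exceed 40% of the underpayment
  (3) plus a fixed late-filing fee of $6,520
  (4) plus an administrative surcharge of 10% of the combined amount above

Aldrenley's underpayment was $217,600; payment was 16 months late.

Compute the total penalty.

Accrued rate: 3% × 16 = 48%, capped at 40% → 40%
Failure-to-pay penalty: 40% of $217,600 = $87,040
Penalty before surcharge: $87,040 + $6,520 = $93,560
Administrative surcharge: 10% of $93,560 = $9,356
Total penalty: $93,560 + $9,356 = $102,916

$102,916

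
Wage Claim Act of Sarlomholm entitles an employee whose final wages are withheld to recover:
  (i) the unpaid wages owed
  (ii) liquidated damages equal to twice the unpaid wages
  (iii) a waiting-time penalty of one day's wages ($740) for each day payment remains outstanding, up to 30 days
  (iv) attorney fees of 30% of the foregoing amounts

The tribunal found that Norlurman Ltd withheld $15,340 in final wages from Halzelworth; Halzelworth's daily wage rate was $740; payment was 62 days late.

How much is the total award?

$88,686

Doubled: 2 × $15,340 = $30,680
Penalty days: min(62, 30) = 30
Waiting-time penalty: 30 × $740 = $22,200
Subtotal: $15,340 + $30,680 + $22,200 = $68,220
Attorney fees: 30% of $68,220 = $20,466
Total award: $68,220 + $20,466 = $88,686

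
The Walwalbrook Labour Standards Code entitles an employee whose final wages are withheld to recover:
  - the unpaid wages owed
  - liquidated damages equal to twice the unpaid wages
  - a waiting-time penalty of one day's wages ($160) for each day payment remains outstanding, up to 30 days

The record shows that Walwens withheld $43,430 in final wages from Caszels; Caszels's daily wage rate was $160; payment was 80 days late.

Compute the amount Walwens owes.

Doubled: 2 × $43,430 = $86,860
Penalty days: min(80, 30) = 30
Waiting-time penalty: 30 × $160 = $4,800
Total award: $43,430 + $86,860 + $4,800 = $135,090

$135,090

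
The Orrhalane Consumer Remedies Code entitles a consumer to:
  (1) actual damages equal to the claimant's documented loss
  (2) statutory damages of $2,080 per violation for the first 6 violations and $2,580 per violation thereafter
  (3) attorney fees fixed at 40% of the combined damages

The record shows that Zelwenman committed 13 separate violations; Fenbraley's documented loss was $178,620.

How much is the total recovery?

$292,824

First 6 violations: 6 × $2,080 = $12,480
Remaining violations: (13 − 6) × $2,580 = $18,060
Statutory damages: $12,480 + $18,060 = $30,540
Combined damages: $178,620 + $30,540 = $209,160
Attorney fees: 40% of $209,160 = $83,664
Total recovery: $209,160 + $83,664 = $292,824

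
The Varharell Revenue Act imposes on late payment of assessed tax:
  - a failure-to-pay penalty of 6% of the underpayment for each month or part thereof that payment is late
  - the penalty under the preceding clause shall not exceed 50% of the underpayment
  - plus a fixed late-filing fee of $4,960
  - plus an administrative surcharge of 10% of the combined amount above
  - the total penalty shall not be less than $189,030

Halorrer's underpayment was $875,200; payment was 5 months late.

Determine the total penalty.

Accrued rate: 6% × 5 = 30%, capped at 50% → 30%
Failure-to-pay penalty: 30% of $875,200 = $262,560
Penalty before surcharge: $262,560 + $4,960 = $267,520
Administrative surcharge: 10% of $267,520 = $26,752
Total penalty: $267,520 + $26,752 = $294,272
Minimum $189,030: $294,272 meets the minimum, no increase.

$294,272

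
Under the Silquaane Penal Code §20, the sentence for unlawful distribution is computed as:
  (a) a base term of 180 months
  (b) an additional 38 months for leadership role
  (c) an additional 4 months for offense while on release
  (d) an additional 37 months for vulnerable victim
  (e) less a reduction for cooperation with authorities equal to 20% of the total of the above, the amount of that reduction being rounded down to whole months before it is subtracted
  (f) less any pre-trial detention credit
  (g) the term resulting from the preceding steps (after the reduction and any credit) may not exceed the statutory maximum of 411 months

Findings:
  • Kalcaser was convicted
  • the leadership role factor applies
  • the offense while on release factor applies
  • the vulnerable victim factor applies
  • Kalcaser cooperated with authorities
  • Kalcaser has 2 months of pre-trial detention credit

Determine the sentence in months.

Leadership role enhancement: +38 months
Offense while on release enhancement: +4 months
Vulnerable victim enhancement: +37 months
Adjusted term: 180 months + 38 months + 4 months + 37 months = 259 months
Cooperation with authorities reduction: 20% of 259 months = 51 months (rounded down)
After reduction: 259 − 51 = 208 months
Less pre-trial detention credit: 208 months − 2 months = 206 months
Cap at 411 months: 206 months is within the cap, no reduction.

206 months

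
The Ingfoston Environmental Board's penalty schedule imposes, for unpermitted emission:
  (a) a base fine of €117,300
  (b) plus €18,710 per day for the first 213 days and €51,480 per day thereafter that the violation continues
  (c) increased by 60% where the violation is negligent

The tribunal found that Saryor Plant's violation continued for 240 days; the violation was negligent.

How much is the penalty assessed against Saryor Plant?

€8,787,984

First 213 days: 213 × €18,710 = €3,985,230
Remaining days: (240 − 213) × €51,480 = €1,389,960
Per-day component: €3,985,230 + €1,389,960 = €5,375,190
Base plus per-day: €117,300 + €5,375,190 = €5,492,490
Enhancement: 60% of €5,492,490 = €3,295,494
Enhanced fine: €5,492,490 + €3,295,494 = €8,787,984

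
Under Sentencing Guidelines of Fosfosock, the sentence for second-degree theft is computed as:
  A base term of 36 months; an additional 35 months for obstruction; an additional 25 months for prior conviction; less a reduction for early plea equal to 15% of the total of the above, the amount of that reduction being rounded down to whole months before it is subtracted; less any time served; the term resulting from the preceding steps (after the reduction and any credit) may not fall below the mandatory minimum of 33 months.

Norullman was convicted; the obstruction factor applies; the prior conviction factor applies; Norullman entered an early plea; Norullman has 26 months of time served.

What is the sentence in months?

Obstruction enhancement: +35 months
Prior conviction enhancement: +25 months
Adjusted term: 36 months + 35 months + 25 months = 96 months
Early plea reduction: 15% of 96 months = 14 months (rounded down)
After reduction: 96 − 14 = 82 months
Less time served: 82 months − 26 months = 56 months
Minimum 33 months: 56 months meets the minimum, no increase.

Sentence: 56 months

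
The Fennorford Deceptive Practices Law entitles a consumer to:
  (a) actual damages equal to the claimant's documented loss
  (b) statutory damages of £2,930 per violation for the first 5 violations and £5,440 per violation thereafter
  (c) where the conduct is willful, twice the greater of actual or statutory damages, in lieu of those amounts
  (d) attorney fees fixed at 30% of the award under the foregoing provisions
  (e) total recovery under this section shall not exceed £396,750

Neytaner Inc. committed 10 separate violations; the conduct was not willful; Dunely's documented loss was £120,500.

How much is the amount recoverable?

First 5 violations: 5 × £2,930 = £14,650
Remaining violations: (10 − 5) × £5,440 = £27,200
Statutory damages: £14,650 + £27,200 = £41,850
Conduct not willful: the in-lieu enhancement does not apply.
Actual plus statutory damages: £120,500 + £41,850 = £162,350
Attorney fees: 30% of £162,350 = £48,705
Total before cap: £162,350 + £48,705 = £211,055
Cap at £396,750: £211,055 is within the cap, no reduction.

£211,055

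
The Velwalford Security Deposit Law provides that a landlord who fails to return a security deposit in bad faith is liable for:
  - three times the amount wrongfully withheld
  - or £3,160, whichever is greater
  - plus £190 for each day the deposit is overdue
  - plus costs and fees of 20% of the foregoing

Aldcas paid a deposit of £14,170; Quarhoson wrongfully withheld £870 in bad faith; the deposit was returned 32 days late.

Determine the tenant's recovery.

£11,088

Trebled: 3 × £870 = £2,610
Minimum £3,160: £2,610 is below the minimum → £3,160
Late-return penalty: 32 × £190 = £6,080
Damages plus late penalty: £3,160 + £6,080 = £9,240
Costs and fees: 20% of £9,240 = £1,848
Total recovery: £9,240 + £1,848 = £11,088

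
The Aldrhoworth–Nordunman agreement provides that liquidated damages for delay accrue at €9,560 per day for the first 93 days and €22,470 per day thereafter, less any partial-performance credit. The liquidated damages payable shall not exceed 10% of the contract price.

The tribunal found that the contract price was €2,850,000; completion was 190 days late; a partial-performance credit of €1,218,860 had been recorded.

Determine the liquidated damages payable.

€285,000

First 93 days: 93 × €9,560 = €889,080
Remaining days: (190 − 93) × €22,470 = €2,179,590
Accrued per-day damages: €889,080 + €2,179,590 = €3,068,670
Less partial-performance credit: €3,068,670 − €1,218,860 = €1,849,810
Cap: 10% of €2,850,000 = €285,000
Cap at €285,000: €1,849,810 exceeds the cap → €285,000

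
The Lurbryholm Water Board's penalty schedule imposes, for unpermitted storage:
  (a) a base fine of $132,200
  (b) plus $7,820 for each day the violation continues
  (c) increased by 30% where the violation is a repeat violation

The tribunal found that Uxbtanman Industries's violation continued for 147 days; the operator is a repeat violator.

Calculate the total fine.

$1,666,262

Per-day component: 147 × $7,820 = $1,149,540
Base plus per-day: $132,200 + $1,149,540 = $1,281,740
Enhancement: 30% of $1,281,740 = $384,522
Enhanced fine: $1,281,740 + $384,522 = $1,666,262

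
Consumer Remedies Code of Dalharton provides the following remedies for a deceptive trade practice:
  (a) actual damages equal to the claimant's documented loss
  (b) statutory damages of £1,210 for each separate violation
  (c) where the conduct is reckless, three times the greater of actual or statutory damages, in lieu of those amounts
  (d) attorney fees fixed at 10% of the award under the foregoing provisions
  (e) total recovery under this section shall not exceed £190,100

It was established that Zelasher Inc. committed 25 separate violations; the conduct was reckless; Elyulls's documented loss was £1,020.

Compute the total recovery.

Statutory damages: 25 × £1,210 = £30,250
Greater of actual damages (£1,020) or statutory damages (£30,250): £30,250
Trebled: 3 × £30,250 = £90,750
Attorney fees: 10% of £90,750 = £9,075
Total before cap: £90,750 + £9,075 = £99,825
Cap at £190,100: £99,825 is within the cap, no reduction.

Total recovery: £99,825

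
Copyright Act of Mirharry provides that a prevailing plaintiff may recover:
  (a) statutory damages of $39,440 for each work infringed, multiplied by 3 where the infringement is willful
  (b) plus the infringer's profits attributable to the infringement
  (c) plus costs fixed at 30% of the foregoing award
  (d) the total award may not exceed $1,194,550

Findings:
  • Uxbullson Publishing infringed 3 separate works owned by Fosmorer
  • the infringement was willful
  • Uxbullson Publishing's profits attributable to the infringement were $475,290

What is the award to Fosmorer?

$1,079,325

Statutory damages: 3 × $39,440 = $118,320
Trebled: 3 × $118,320 = $354,960
Combined award: $354,960 + $475,290 = $830,250
Costs: 30% of $830,250 = $249,075
Award plus costs: $830,250 + $249,075 = $1,079,325
Cap at $1,194,550: $1,079,325 is within the cap, no reduction.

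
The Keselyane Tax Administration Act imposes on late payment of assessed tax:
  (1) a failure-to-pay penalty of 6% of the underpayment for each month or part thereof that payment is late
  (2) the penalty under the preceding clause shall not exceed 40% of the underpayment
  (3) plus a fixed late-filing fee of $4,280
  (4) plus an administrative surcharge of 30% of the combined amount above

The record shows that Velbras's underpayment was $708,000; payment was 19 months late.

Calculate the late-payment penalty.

Accrued rate: 6% × 19 = 114%, capped at 40% → 40%
Failure-to-pay penalty: 40% of $708,000 = $283,200
Penalty before surcharge: $283,200 + $4,280 = $287,480
Administrative surcharge: 30% of $287,480 = $86,244
Total penalty: $287,480 + $86,244 = $373,724

$373,724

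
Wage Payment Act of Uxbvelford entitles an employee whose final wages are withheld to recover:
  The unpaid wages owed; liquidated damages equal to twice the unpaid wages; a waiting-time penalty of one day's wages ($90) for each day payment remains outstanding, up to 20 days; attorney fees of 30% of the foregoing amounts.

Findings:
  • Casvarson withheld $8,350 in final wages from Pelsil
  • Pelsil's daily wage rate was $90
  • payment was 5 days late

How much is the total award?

$33,150

Doubled: 2 × $8,350 = $16,700
Penalty days: min(5, 20) = 5
Waiting-time penalty: 5 × $90 = $450
Subtotal: $8,350 + $16,700 + $450 = $25,500
Attorney fees: 30% of $25,500 = $7,650
Total award: $25,500 + $7,650 = $33,150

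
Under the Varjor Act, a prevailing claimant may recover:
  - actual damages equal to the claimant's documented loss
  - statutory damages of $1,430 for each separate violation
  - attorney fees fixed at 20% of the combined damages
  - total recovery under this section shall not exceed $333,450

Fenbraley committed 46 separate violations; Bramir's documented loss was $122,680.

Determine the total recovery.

Statutory damages: 46 × $1,430 = $65,780
Combined damages: $122,680 + $65,780 = $188,460
Attorney fees: 20% of $188,460 = $37,692
Total before cap: $188,460 + $37,692 = $226,152
Cap at $333,450: $226,152 is within the cap, no reduction.

$226,152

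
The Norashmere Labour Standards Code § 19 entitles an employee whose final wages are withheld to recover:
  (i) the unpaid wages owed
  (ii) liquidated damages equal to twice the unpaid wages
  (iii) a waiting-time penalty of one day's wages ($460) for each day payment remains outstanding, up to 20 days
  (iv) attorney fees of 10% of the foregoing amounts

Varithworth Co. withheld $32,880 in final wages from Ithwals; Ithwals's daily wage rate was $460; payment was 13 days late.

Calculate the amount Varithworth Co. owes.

Total award: $115,082

Doubled: 2 × $32,880 = $65,760
Penalty days: min(13, 20) = 13
Waiting-time penalty: 13 × $460 = $5,980
Subtotal: $32,880 + $65,760 + $5,980 = $104,620
Attorney fees: 10% of $104,620 = $10,462
Total award: $104,620 + $10,462 = $115,082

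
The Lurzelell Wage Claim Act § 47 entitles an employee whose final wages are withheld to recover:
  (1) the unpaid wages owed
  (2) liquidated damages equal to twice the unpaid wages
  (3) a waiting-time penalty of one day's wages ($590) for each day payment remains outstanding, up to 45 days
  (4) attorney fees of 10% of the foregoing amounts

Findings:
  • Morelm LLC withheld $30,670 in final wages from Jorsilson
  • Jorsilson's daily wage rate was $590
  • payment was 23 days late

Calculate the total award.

$116,138

Doubled: 2 × $30,670 = $61,340
Penalty days: min(23, 45) = 23
Waiting-time penalty: 23 × $590 = $13,570
Subtotal: $30,670 + $61,340 + $13,570 = $105,580
Attorney fees: 10% of $105,580 = $10,558
Total award: $105,580 + $10,558 = $116,138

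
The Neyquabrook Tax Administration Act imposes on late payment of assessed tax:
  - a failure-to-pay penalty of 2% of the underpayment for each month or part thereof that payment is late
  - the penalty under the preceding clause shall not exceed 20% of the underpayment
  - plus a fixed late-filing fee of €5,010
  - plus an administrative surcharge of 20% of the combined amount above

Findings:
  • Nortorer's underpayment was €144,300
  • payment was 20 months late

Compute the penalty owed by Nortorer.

€40,644

Accrued rate: 2% × 20 = 40%, capped at 20% → 20%
Failure-to-pay penalty: 20% of €144,300 = €28,860
Penalty before surcharge: €28,860 + €5,010 = €33,870
Administrative surcharge: 20% of €33,870 = €6,774
Total penalty: €33,870 + €6,774 = €40,644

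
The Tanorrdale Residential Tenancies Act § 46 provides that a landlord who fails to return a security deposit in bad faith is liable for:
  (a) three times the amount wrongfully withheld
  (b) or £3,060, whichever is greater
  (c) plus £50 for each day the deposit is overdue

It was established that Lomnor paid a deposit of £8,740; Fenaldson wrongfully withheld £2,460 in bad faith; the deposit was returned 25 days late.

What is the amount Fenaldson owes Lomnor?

£8,630

Trebled: 3 × £2,460 = £7,380
Minimum £3,060: £7,380 meets the minimum, no increase.
Late-return penalty: 25 × £50 = £1,250
Damages plus late penalty: £7,380 + £1,250 = £8,630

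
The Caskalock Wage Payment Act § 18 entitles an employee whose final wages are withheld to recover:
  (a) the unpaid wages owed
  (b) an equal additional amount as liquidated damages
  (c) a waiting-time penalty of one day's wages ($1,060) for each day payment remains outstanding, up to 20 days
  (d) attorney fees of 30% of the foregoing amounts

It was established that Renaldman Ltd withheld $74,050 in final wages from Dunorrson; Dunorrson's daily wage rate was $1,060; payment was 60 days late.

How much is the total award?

Liquidated damages (equal amount): $74,050
Penalty days: min(60, 20) = 20
Waiting-time penalty: 20 × $1,060 = $21,200
Subtotal: $74,050 + $74,050 + $21,200 = $169,300
Attorney fees: 30% of $169,300 = $50,790
Total award: $169,300 + $50,790 = $220,090

$220,090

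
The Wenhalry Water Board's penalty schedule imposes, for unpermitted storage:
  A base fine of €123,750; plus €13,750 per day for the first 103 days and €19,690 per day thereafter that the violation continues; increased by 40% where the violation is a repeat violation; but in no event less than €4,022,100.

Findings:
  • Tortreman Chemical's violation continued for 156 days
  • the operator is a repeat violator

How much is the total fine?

First 103 days: 103 × €13,750 = €1,416,250
Remaining days: (156 − 103) × €19,690 = €1,043,570
Per-day component: €1,416,250 + €1,043,570 = €2,459,820
Base plus per-day: €123,750 + €2,459,820 = €2,583,570
Enhancement: 40% of €2,583,570 = €1,033,428
Enhanced fine: €2,583,570 + €1,033,428 = €3,616,998
Minimum €4,022,100: €3,616,998 is below the minimum → €4,022,100

Civil penalty: €4,022,100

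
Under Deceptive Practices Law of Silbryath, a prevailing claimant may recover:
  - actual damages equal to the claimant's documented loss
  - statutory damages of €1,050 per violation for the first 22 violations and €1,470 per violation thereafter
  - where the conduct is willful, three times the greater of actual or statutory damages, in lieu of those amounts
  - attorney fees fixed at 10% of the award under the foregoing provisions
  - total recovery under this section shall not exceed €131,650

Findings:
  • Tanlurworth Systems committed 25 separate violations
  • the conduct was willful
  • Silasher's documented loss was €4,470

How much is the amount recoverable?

First 22 violations: 22 × €1,050 = €23,100
Remaining violations: (25 − 22) × €1,470 = €4,410
Statutory damages: €23,100 + €4,410 = €27,510
Greater of actual damages (€4,470) or statutory damages (€27,510): €27,510
Trebled: 3 × €27,510 = €82,530
Attorney fees: 10% of €82,530 = €8,253
Total before cap: €82,530 + €8,253 = €90,783
Cap at €131,650: €90,783 is within the cap, no reduction.

€90,783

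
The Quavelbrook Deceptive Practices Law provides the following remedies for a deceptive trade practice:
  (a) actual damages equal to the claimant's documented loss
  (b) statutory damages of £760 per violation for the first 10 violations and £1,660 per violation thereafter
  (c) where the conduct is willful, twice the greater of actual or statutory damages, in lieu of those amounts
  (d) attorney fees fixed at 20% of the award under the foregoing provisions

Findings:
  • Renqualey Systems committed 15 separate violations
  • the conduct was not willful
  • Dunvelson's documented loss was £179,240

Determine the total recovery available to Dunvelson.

First 10 violations: 10 × £760 = £7,600
Remaining violations: (15 − 10) × £1,660 = £8,300
Statutory damages: £7,600 + £8,300 = £15,900
Conduct not willful: the in-lieu enhancement does not apply.
Actual plus statutory damages: £179,240 + £15,900 = £195,140
Attorney fees: 20% of £195,140 = £39,028
Total recovery: £195,140 + £39,028 = £234,168

Total recovery: £234,168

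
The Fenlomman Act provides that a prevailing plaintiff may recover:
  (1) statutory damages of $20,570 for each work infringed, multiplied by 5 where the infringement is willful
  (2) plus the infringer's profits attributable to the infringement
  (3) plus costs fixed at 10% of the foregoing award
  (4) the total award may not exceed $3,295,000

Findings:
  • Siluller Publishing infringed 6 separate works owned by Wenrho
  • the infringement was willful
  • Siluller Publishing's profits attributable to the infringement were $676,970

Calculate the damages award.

Award: $1,423,477

Statutory damages: 6 × $20,570 = $123,420
Multiplied by 5: 5 × $123,420 = $617,100
Combined award: $617,100 + $676,970 = $1,294,070
Costs: 10% of $1,294,070 = $129,407
Award plus costs: $1,294,070 + $129,407 = $1,423,477
Cap at $3,295,000: $1,423,477 is within the cap, no reduction.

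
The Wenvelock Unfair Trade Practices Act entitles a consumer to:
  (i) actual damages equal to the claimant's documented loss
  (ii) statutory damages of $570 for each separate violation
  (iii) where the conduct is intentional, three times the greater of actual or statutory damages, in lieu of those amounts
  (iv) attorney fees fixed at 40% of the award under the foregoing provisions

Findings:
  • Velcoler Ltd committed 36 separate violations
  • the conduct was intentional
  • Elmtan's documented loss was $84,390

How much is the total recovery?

Statutory damages: 36 × $570 = $20,520
Greater of actual damages ($84,390) or statutory damages ($20,520): $84,390
Trebled: 3 × $84,390 = $253,170
Attorney fees: 40% of $253,170 = $101,268
Total recovery: $253,170 + $101,268 = $354,438

$354,438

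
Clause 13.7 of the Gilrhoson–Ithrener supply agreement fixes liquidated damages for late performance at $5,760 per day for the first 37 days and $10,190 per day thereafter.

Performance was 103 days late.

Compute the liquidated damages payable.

First 37 days: 37 × $5,760 = $213,120
Remaining days: (103 − 37) × $10,190 = $672,540
Accrued per-day damages: $213,120 + $672,540 = $885,660

$885,660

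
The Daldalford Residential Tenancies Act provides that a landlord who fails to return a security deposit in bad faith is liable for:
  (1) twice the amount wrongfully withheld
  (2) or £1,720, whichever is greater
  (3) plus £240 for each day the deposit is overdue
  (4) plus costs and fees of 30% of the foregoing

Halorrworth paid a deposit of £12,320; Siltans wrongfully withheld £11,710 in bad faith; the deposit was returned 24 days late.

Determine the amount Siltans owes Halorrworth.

£37,934

Doubled: 2 × £11,710 = £23,420
Minimum £1,720: £23,420 meets the minimum, no increase.
Late-return penalty: 24 × £240 = £5,760
Damages plus late penalty: £23,420 + £5,760 = £29,180
Costs and fees: 30% of £29,180 = £8,754
Total recovery: £29,180 + £8,754 = £37,934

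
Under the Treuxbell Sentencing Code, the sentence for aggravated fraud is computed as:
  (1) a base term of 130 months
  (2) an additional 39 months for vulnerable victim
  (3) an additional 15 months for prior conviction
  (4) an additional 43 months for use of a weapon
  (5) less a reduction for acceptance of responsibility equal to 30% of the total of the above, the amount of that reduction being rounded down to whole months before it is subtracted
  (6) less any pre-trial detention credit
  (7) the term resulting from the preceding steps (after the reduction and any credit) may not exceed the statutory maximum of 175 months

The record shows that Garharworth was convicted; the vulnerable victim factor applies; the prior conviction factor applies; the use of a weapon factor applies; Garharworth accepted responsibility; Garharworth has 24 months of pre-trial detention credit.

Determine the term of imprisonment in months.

Vulnerable victim enhancement: +39 months
Prior conviction enhancement: +15 months
Use of a weapon enhancement: +43 months
Adjusted term: 130 months + 39 months + 15 months + 43 months = 227 months
Acceptance of responsibility reduction: 30% of 227 months = 68 months (rounded down)
After reduction: 227 − 68 = 159 months
Less pre-trial detention credit: 159 months − 24 months = 135 months
Cap at 175 months: 135 months is within the cap, no reduction.

135 months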